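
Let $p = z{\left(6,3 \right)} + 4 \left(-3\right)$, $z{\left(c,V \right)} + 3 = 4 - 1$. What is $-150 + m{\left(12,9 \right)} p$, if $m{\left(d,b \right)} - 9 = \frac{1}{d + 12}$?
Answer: $- \frac{517}{2} \approx -258.5$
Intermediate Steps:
$z{\left(c,V \right)} = 0$ ($z{\left(c,V \right)} = -3 + \left(4 - 1\right) = -3 + 3 = 0$)
$m{\left(d,b \right)} = 9 + \frac{1}{12 + d}$ ($m{\left(d,b \right)} = 9 + \frac{1}{d + 12} = 9 + \frac{1}{12 + d}$)
$p = -12$ ($p = 0 + 4 \left(-3\right) = 0 - 12 = -12$)
$-150 + m{\left(12,9 \right)} p = -150 + \frac{109 + 9 \cdot 12}{12 + 12} \left(-12\right) = -150 + \frac{109 + 108}{24} \left(-12\right) = -150 + \frac{1}{24} \cdot 217 \left(-12\right) = -150 + \frac{217}{24} \left(-12\right) = -150 - \frac{217}{2} = - \frac{517}{2}$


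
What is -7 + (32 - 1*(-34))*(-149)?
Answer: -9841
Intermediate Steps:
-7 + (32 - 1*(-34))*(-149) = -7 + (32 + 34)*(-149) = -7 + 66*(-149) = -7 - 9834 = -9841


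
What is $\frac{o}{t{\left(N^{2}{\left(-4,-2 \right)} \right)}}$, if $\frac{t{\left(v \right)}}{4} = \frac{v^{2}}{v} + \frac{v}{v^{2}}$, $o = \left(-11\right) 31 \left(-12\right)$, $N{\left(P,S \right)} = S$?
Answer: $\frac{4092}{17} \approx 240.71$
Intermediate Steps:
$o = 4092$ ($o = \left(-341\right) \left(-12\right) = 4092$)
$t{\left(v \right)} = 4 v + \frac{4}{v}$ ($t{\left(v \right)} = 4 \left(\frac{v^{2}}{v} + \frac{v}{v^{2}}\right) = 4 \left(v + \frac{v}{v^{2}}\right) = 4 \left(v + \frac{1}{v}\right) = 4 v + \frac{4}{v}$)
$\frac{o}{t{\left(N^{2}{\left(-4,-2 \right)} \right)}} = \frac{4092}{4 \left(-2\right)^{2} + \frac{4}{\left(-2\right)^{2}}} = \frac{4092}{4 \cdot 4 + \frac{4}{4}} = \frac{4092}{16 + 4 \cdot \frac{1}{4}} = \frac{4092}{16 + 1} = \frac{4092}{17}$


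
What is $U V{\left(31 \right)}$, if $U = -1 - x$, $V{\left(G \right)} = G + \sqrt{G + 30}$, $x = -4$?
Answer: $93 + 3 \sqrt{61} \approx 116.43$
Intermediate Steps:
$V{\left(G \right)} = G + \sqrt{30 + G}$
$U = 3$ ($U = -1 - -4 = -1 + 4 = 3$)
$U V{\left(31 \right)} = 3 \left(31 + \sqrt{30 + 31}\right) = 3 \left(31 + \sqrt{61}\right) = 93 + 3 \sqrt{61}$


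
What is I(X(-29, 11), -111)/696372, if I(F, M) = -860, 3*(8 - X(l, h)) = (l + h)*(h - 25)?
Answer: -215/174093 ≈ -0.0012350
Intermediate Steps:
X(l, h) = 8 - (-25 + h)*(h + l)/3 (X(l, h) = 8 - (l + h)*(h - 25)/3 = 8 - (h + l)*(-25 + h)/3 = 8 - (-25 + h)*(h + l)/3)
I(X(-29, 11), -111)/696372 = -860/696372 = -860*1/696372 = -215/174093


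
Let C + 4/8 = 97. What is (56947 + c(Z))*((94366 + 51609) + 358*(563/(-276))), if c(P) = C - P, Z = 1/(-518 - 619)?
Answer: 2600016518782933/313812 ≈ 8.2853e+9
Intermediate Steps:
C = 193/2 (C = -½ + 97 = 193/2 ≈ 96.500)
Z = -1/1137 (Z = 1/(-1137) = -1/1137 ≈ -0.00087951)
c(P) = 193/2 - P
(56947 + c(Z))*((94366 + 51609) + 358*(563/(-276))) = (56947 + (193/2 - 1*(-1/1137)))*((94366 + 51609) + 358*(563/(-276))) = (56947 + (193/2 + 1/1137))*(145975 + 358*(563*(-1/276))) = (56947 + 219443/2274)*(145975 + 358*(-563/276)) = 129716921*(145975 - 100777/138)/2274 = (129716921/2274)*(20043773/138) = 2600016518782933/313812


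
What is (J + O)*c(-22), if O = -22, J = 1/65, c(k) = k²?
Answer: -691636/65 ≈ -10641.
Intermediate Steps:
J = 1/65 ≈ 0.015385
(J + O)*c(-22) = (1/65 - 22)*(-22)² = -1429/65*484 = -691636/65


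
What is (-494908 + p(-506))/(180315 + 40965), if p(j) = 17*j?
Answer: -50351/22128 ≈ -2.2754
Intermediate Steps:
(-494908 + p(-506))/(180315 + 40965) = (-494908 + 17*(-506))/(180315 + 40965) = (-494908 - 8602)/221280 = -503510*1/221280 = -50351/22128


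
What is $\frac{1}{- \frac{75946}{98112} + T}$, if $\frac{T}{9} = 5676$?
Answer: $\frac{49056}{2505938731} \approx 1.9576 \cdot 10^{-5}$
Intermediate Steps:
$T = 51084$ ($T = 9 \cdot 5676 = 51084$)
$\frac{1}{- \frac{75946}{98112} + T} = \frac{1}{- \frac{75946}{98112} + 51084} = \frac{1}{\left(-75946\right) \frac{1}{98112} + 51084} = \frac{1}{- \frac{37973}{49056} + 51084} = \frac{1}{\frac{2505938731}{49056}} = \frac{49056}{2505938731}$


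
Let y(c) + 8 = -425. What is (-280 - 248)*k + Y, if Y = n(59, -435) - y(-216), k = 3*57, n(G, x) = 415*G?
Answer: -65370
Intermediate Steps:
y(c) = -433 (y(c) = -8 - 425 = -433)
k = 171
Y = 24918 (Y = 415*59 - 1*(-433) = 24485 + 433 = 24918)
(-280 - 248)*k + Y = (-280 - 248)*171 + 24918 = -528*171 + 24918 = -90288 + 24918 = -65370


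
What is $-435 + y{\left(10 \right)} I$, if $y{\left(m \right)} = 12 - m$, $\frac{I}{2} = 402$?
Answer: $1173$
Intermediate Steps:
$I = 804$ ($I = 2 \cdot 402 = 804$)
$-435 + y{\left(10 \right)} I = -435 + \left(12 - 10\right) 804 = -435 + 2 \cdot 804 = -435 + 1608 = 1173$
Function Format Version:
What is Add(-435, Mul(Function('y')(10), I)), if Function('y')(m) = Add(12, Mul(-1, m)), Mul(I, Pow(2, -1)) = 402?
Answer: 1173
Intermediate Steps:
I = 804 (I = Mul(2, 402) = 804)
Add(-435, Mul(Function('y')(10), I)) = Add(-435, Mul(Add(12, Mul(-1, 10)), 804)) = Add(-435, Mul(Add(12, -10), 804)) = Add(-435, Mul(2, 804)) = Add(-435, 1608) = 1173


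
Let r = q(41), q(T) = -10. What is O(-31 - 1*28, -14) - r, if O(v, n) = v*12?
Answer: -698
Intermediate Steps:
O(v, n) = 12*v
r = -10
O(-31 - 1*28, -14) - r = 12*(-31 - 1*28) - 1*(-10) = 12*(-31 - 28) + 10 = 12*(-59) + 10 = -708 + 10 = -698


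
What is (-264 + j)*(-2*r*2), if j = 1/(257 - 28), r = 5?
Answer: 1209100/229 ≈ 5279.9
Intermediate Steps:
j = 1/229 ≈ 0.0043668
(-264 + j)*(-2*r*2) = (-264 + 1/229)*(-2*5*2) = -(-604550)*2/229 = -60455/229*(-20) = 1209100/229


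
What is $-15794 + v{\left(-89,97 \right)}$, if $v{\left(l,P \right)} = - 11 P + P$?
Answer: $-16764$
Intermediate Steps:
$v{\left(l,P \right)} = - 10 P$
$-15794 + v{\left(-89,97 \right)} = -15794 - 970 = -16764$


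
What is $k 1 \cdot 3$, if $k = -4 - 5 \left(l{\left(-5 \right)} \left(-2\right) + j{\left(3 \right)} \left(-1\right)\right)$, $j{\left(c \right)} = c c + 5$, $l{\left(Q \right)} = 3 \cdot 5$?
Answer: $648$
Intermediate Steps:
$l{\left(Q \right)} = 15$
$j{\left(c \right)} = 5 + c^{2}$ ($j{\left(c \right)} = c^{2} + 5 = 5 + c^{2}$)
$k = 216$ ($k = -4 - 5 \left(15 \left(-2\right) + \left(5 + 3^{2}\right) \left(-1\right)\right) = -4 - 5 \left(-30 + \left(5 + 9\right) \left(-1\right)\right) = -4 - 5 \left(-30 + 14 \left(-1\right)\right) = -4 - 5 \left(-30 - 14\right) = -4 - -220 = -4 + 220 = 216$)
$k 1 \cdot 3 = 216 \cdot 1 \cdot 3 = 216 \cdot 3 = 648$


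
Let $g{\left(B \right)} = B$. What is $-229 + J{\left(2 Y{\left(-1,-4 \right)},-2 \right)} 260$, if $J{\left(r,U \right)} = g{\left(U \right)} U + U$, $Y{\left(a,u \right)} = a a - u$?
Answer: $291$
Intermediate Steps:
$Y{\left(a,u \right)} = a^{2} - u$
$J{\left(r,U \right)} = U + U^{2}$ ($J{\left(r,U \right)} = U U + U = U^{2} + U = U + U^{2}$)
$-229 + J{\left(2 Y{\left(-1,-4 \right)},-2 \right)} 260 = -229 + - 2 \left(1 - 2\right) 260 = -229 + \left(-2\right) \left(-1\right) 260 = -229 + 2 \cdot 260 = -229 + 520 = 291$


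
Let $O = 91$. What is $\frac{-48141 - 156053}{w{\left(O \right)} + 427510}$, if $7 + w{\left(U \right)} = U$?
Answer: $- \frac{102097}{213797} \approx -0.47754$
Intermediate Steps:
$w{\left(U \right)} = -7 + U$
$\frac{-48141 - 156053}{w{\left(O \right)} + 427510} = \frac{-48141 - 156053}{\left(-7 + 91\right) + 427510} = - \frac{204194}{84 + 427510} = - \frac{204194}{427594} = \left(-204194\right) \frac{1}{427594} = - \frac{102097}{213797}$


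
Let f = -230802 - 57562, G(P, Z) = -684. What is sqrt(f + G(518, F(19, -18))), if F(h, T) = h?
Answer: 2*I*sqrt(72262) ≈ 537.63*I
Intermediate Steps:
f = -288364
sqrt(f + G(518, F(19, -18))) = sqrt(-288364 - 684) = sqrt(-289048) = 2*I*sqrt(72262)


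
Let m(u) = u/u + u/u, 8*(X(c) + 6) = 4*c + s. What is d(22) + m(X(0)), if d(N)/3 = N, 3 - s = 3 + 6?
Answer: 68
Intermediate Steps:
s = -6 (s = 3 - (3 + 6) = 3 - 1*9 = 3 - 9 = -6)
d(N) = 3*N
X(c) = -27/4 + c/2 (X(c) = -6 + (4*c - 6)/8 = -6 + (-6 + 4*c)/8 = -6 + (-¾ + c/2) = -27/4 + c/2)
m(u) = 2 (m(u) = 1 + 1 = 2)
d(22) + m(X(0)) = 3*22 + 2 = 66 + 2 = 68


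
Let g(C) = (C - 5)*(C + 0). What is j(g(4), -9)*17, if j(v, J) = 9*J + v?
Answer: -1445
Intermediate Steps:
g(C) = C*(-5 + C) (g(C) = (-5 + C)*C = C*(-5 + C))
j(v, J) = v + 9*J
j(g(4), -9)*17 = (4*(-5 + 4) + 9*(-9))*17 = (4*(-1) - 81)*17 = (-4 - 81)*17 = -85*17 = -1445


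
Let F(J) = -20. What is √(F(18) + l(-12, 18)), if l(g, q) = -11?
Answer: I*√31 ≈ 5.5678*I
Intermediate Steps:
√(F(18) + l(-12, 18)) = √(-20 - 11) = √(-31) = I*√31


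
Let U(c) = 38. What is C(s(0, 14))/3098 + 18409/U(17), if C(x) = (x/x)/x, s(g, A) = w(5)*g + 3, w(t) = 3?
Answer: 42773321/88293 ≈ 484.45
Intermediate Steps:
s(g, A) = 3 + 3*g (s(g, A) = 3*g + 3 = 3 + 3*g)
C(x) = 1/x
C(s(0, 14))/3098 + 18409/U(17) = 1/((3 + 3*0)*3098) + 18409/38 = (1/3098)/(3 + 0) + 18409*(1/38) = (1/3098)/3 + 18409/38 = (⅓)*(1/3098) + 18409/38 = 1/9294 + 18409/38 = 42773321/88293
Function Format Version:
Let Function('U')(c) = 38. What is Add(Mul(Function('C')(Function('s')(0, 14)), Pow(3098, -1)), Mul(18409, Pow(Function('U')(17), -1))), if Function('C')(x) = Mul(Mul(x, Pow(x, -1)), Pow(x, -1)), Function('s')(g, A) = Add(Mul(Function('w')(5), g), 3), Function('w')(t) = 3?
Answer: Rational(42773321, 88293) ≈ 484.45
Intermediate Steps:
Function('s')(g, A) = Add(3, Mul(3, g)) (Function('s')(g, A) = Add(Mul(3, g), 3) = Add(3, Mul(3, g)))
Function('C')(x) = Pow(x, -1) (Function('C')(x) = Mul(1, Pow(x, -1)) = Pow(x, -1))
Add(Mul(Function('C')(Function('s')(0, 14)), Pow(3098, -1)), Mul(18409, Pow(Function('U')(17), -1))) = Add(Mul(Pow(Add(3, Mul(3, 0)), -1), Pow(3098, -1)), Mul(18409, Pow(38, -1))) = Add(Mul(Pow(Add(3, 0), -1), Rational(1, 3098)), Mul(18409, Rational(1, 38))) = Add(Mul(Pow(3, -1), Rational(1, 3098)), Rational(18409, 38)) = Add(Mul(Rational(1, 3), Rational(1, 3098)), Rational(18409, 38)) = Add(Rational(1, 9294), Rational(18409, 38)) = Rational(42773321, 88293)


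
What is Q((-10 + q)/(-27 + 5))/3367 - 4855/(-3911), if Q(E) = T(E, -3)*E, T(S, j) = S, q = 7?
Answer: 7911879139/6373475108 ≈ 1.2414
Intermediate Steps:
Q(E) = E² (Q(E) = E*E = E²)
Q((-10 + q)/(-27 + 5))/3367 - 4855/(-3911) = ((-10 + 7)/(-27 + 5))²/3367 - 4855/(-3911) = (-3/(-22))²*(1/3367) - 4855*(-1/3911) = (-3*(-1/22))²*(1/3367) + 4855/3911 = (3/22)²*(1/3367) + 4855/3911 = (9/484)*(1/3367) + 4855/3911 = 9/1629628 + 4855/3911 = 7911879139/6373475108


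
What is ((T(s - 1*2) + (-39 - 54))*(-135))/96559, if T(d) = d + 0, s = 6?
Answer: 12015/96559 ≈ 0.12443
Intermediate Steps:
T(d) = d
((T(s - 1*2) + (-39 - 54))*(-135))/96559 = (((6 - 1*2) + (-39 - 54))*(-135))/96559 = (((6 - 2) - 93)*(-135))*(1/96559) = ((4 - 93)*(-135))*(1/96559) = -89*(-135)*(1/96559) = 12015*(1/96559) = 12015/96559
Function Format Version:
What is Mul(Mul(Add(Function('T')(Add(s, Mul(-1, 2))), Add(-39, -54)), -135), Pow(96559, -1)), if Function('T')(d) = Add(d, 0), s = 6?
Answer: Rational(12015, 96559) ≈ 0.12443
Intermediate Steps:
Function('T')(d) = d
Mul(Mul(Add(Function('T')(Add(s, Mul(-1, 2))), Add(-39, -54)), -135), Pow(96559, -1)) = Mul(Mul(Add(Add(6, Mul(-1, 2)), Add(-39, -54)), -135), Pow(96559, -1)) = Mul(Mul(Add(Add(6, -2), -93), -135), Rational(1, 96559)) = Mul(Mul(Add(4, -93), -135), Rational(1, 96559)) = Mul(Mul(-89, -135), Rational(1, 96559)) = Mul(12015, Rational(1, 96559)) = Rational(12015, 96559)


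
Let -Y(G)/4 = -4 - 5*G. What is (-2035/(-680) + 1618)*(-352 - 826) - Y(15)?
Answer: -129869483/68 ≈ -1.9098e+6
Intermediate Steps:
Y(G) = 16 + 20*G (Y(G) = -4*(-4 - 5*G) = 16 + 20*G)
(-2035/(-680) + 1618)*(-352 - 826) - Y(15) = (-2035/(-680) + 1618)*(-352 - 826) - (16 + 20*15) = (-2035*(-1/680) + 1618)*(-1178) - (16 + 300) = (407/136 + 1618)*(-1178) - 1*316 = (220455/136)*(-1178) - 316 = -129847995/68 - 316 = -129869483/68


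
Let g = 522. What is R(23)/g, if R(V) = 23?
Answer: 23/522 ≈ 0.044061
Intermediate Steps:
R(23)/g = 23/522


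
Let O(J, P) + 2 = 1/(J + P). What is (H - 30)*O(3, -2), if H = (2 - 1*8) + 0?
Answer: 36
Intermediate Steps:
H = -6 (H = (2 - 8) + 0 = -6 + 0 = -6)
O(J, P) = -2 + 1/(J + P)
(H - 30)*O(3, -2) = (-6 - 30)*((1 - 2*3 - 2*(-2))/(3 - 2)) = -36*(1 - 6 + 4)/1 = -36*(-1) = 36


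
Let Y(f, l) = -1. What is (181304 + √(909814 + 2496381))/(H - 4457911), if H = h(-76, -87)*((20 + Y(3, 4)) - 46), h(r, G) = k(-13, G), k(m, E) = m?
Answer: -22663/557195 - 13*√20155/4457560 ≈ -0.041087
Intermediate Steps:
h(r, G) = -13
H = 351 (H = -13*((20 - 1) - 46) = -13*(19 - 46) = -13*(-27) = 351)
(181304 + √(909814 + 2496381))/(H - 4457911) = (181304 + √(909814 + 2496381))/(351 - 4457911) = (181304 + √3406195)/(-4457560) = (181304 + 13*√20155)*(-1/4457560) = -22663/557195 - 13*√20155/4457560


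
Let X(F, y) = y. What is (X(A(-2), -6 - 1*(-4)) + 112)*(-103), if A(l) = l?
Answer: -11330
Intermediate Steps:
(X(A(-2), -6 - 1*(-4)) + 112)*(-103) = ((-6 - 1*(-4)) + 112)*(-103) = ((-6 + 4) + 112)*(-103) = (-2 + 112)*(-103) = 110*(-103) = -11330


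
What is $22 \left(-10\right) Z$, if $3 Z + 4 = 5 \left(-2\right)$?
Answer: $\frac{3080}{3} \approx 1026.7$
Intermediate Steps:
$Z = - \frac{14}{3}$ ($Z = - \frac{4}{3} + \frac{5 \left(-2\right)}{3} = - \frac{4}{3} + \frac{1}{3} \left(-10\right) = - \frac{4}{3} - \frac{10}{3} = - \frac{14}{3} \approx -4.6667$)
$22 \left(-10\right) Z = 22 \left(-10\right) \left(- \frac{14}{3}\right) = \left(-220\right) \left(- \frac{14}{3}\right) = \frac{3080}{3}$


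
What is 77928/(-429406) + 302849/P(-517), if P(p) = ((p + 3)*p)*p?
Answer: -5418151967191/29497303585838 ≈ -0.18368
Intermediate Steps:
P(p) = p²*(3 + p) (P(p) = ((3 + p)*p)*p = (p*(3 + p))*p = p²*(3 + p))
77928/(-429406) + 302849/P(-517) = 77928/(-429406) + 302849/(((-517)²*(3 - 517))) = 77928*(-1/429406) + 302849/((267289*(-514))) = -38964/214703 + 302849/(-137386546) = -38964/214703 + 302849*(-1/137386546) = -38964/214703 - 302849/137386546 = -5418151967191/29497303585838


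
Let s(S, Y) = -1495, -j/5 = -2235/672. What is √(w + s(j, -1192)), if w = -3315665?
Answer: 2*I*√829290 ≈ 1821.3*I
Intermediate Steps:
j = 3725/224 (j = -(-11175)/672 = -5*(-745/224) = 3725/224 ≈ 16.629)
√(w + s(j, -1192)) = √(-3315665 - 1495) = √(-3317160) = 2*I*√829290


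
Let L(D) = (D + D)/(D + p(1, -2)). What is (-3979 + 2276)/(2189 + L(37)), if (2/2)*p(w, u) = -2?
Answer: -59605/76689 ≈ -0.77723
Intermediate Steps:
p(w, u) = -2
L(D) = 2*D/(-2 + D) (L(D) = (D + D)/(D - 2) = (2*D)/(-2 + D) = 2*D/(-2 + D))
(-3979 + 2276)/(2189 + L(37)) = (-3979 + 2276)/(2189 + 2*37/(-2 + 37)) = -1703/(2189 + 2*37/35) = -1703/(2189 + 2*37*(1/35)) = -1703/(2189 + 74/35) = -1703/76689/35 = -1703*35/76689 = -59605/76689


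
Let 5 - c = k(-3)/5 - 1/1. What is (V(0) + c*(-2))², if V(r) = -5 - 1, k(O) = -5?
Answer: 400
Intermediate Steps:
V(r) = -6
c = 7 (c = 5 - (-5/5 - 1/1) = 5 - (-5*⅕ - 1*1) = 5 - (-1 - 1) = 5 - 1*(-2) = 5 + 2 = 7)
(V(0) + c*(-2))² = (-6 + 7*(-2))² = (-6 - 14)² = (-20)² = 400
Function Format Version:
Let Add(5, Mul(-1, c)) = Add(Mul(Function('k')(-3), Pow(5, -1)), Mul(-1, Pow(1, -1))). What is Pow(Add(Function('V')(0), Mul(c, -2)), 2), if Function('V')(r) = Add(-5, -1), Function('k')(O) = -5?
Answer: 400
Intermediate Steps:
Function('V')(r) = -6
c = 7 (c = Add(5, Mul(-1, Add(Mul(-5, Pow(5, -1)), Mul(-1, Pow(1, -1))))) = Add(5, Mul(-1, Add(Mul(-5, Rational(1, 5)), Mul(-1, 1)))) = Add(5, Mul(-1, Add(-1, -1))) = Add(5, Mul(-1, -2)) = Add(5, 2) = 7)
Pow(Add(Function('V')(0), Mul(c, -2)), 2) = Pow(Add(-6, Mul(7, -2)), 2) = Pow(Add(-6, -14), 2) = Pow(-20, 2) = 400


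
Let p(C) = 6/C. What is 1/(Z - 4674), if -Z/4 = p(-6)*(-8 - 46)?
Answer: -1/4890 ≈ -0.00020450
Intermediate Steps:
Z = -216 (Z = -4*6/(-6)*(-8 - 46) = -4*6*(-1/6)*(-54) = -(-4)*(-54) = -4*54 = -216)
1/(Z - 4674) = 1/(-216 - 4674) = 1/(-4890) = -1/4890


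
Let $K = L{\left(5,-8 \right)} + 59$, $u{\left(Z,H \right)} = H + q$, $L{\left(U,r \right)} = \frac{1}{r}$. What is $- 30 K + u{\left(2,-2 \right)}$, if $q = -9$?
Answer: $- \frac{7109}{4} \approx -1777.3$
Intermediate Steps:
$u{\left(Z,H \right)} = -9 + H$ ($u{\left(Z,H \right)} = H - 9 = -9 + H$)
$K = \frac{471}{8}$ ($K = \frac{1}{-8} + 59 = - \frac{1}{8} + 59 = \frac{471}{8} \approx 58.875$)
$- 30 K + u{\left(2,-2 \right)} = \left(-30\right) \frac{471}{8} - 11 = - \frac{7065}{4} - 11 = - \frac{7109}{4}$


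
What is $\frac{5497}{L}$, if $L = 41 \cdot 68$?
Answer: $\frac{5497}{2788} \approx 1.9717$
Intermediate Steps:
$L = 2788$
$\frac{5497}{L} = \frac{5497}{2788}$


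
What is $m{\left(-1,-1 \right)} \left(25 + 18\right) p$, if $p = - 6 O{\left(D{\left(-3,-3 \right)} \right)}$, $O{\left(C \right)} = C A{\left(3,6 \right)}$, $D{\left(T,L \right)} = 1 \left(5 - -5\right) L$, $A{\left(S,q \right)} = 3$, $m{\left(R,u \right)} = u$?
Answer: $-23220$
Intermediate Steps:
$D{\left(T,L \right)} = 10 L$ ($D{\left(T,L \right)} = 1 \left(5 + 5\right) L = 1 \cdot 10 L = 10 L$)
$O{\left(C \right)} = 3 C$ ($O{\left(C \right)} = C 3 = 3 C$)
$p = 540$ ($p = - 6 \cdot 3 \cdot 10 \left(-3\right) = - 6 \cdot 3 \left(-30\right) = \left(-6\right) \left(-90\right) = 540$)
$m{\left(-1,-1 \right)} \left(25 + 18\right) p = - (25 + 18) 540 = \left(-1\right) 43 \cdot 540 = \left(-43\right) 540 = -23220$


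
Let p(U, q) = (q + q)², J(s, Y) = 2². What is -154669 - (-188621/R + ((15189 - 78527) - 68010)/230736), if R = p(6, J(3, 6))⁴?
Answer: -37421131960845295/241944231936 ≈ -1.5467e+5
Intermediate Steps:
J(s, Y) = 4
p(U, q) = 4*q² (p(U, q) = (2*q)² = 4*q²)
R = 16777216 (R = (4*4²)⁴ = (4*16)⁴ = 64⁴ = 16777216)
-154669 - (-188621/R + ((15189 - 78527) - 68010)/230736) = -154669 - (-188621/16777216 + ((15189 - 78527) - 68010)/230736) = -154669 - (-188621*1/16777216 + (-63338 - 68010)*(1/230736)) = -154669 - (-188621/16777216 - 131348*1/230736) = -154669 - (-188621/16777216 - 32837/57684) = -154669 - 1*(-140448463889/241944231936) = -154669 + 140448463889/241944231936 = -37421131960845295/241944231936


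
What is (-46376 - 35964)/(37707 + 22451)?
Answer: -41170/30079 ≈ -1.3687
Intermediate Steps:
(-46376 - 35964)/(37707 + 22451) = -82340/60158 = -82340*1/60158 = -41170/30079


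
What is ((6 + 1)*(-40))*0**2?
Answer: 0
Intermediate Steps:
((6 + 1)*(-40))*0**2 = (7*(-40))*0 = -280*0 = 0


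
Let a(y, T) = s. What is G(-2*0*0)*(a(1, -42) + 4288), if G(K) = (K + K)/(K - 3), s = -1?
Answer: 0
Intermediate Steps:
a(y, T) = -1
G(K) = 2*K/(-3 + K) (G(K) = (2*K)/(-3 + K) = 2*K/(-3 + K))
G(-2*0*0)*(a(1, -42) + 4288) = (2*(-2*0*0)/(-3 - 2*0*0))*(-1 + 4288) = (2*(0*0)/(-3 + 0*0))*4287 = (2*0/(-3 + 0))*4287 = (2*0/(-3))*4287 = (2*0*(-⅓))*4287 = 0*4287 = 0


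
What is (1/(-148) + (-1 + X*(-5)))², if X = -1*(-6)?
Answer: 21058921/21904 ≈ 961.42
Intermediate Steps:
X = 6
(1/(-148) + (-1 + X*(-5)))² = (1/(-148) + (-1 + 6*(-5)))² = (-1/148 + (-1 - 30))² = (-1/148 - 31)² = (-4589/148)² = 21058921/21904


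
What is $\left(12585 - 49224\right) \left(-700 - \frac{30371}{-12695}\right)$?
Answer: $\frac{324479710431}{12695} \approx 2.556 \cdot 10^{7}$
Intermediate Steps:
$\left(12585 - 49224\right) \left(-700 - \frac{30371}{-12695}\right) = - 36639 \left(-700 - - \frac{30371}{12695}\right) = - 36639 \left(-700 + \frac{30371}{12695}\right) = \left(-36639\right) \left(- \frac{8856129}{12695}\right) = \frac{324479710431}{12695}$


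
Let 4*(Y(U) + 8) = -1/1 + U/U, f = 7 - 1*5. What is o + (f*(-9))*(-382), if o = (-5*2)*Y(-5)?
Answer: 6956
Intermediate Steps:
f = 2 (f = 7 - 5 = 2)
Y(U) = -8 (Y(U) = -8 + (-1/1 + U/U)/4 = -8 + (-1*1 + 1)/4 = -8 + (-1 + 1)/4 = -8 + (¼)*0 = -8 + 0 = -8)
o = 80 (o = -5*2*(-8) = -10*(-8) = 80)
o + (f*(-9))*(-382) = 80 + (2*(-9))*(-382) = 80 - 18*(-382) = 80 + 6876 = 6956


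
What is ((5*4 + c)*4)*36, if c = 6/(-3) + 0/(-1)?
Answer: 2592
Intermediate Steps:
c = -2 (c = 6*(-⅓) + 0*(-1) = -2 + 0 = -2)
((5*4 + c)*4)*36 = ((5*4 - 2)*4)*36 = ((20 - 2)*4)*36 = (18*4)*36 = 72*36 = 2592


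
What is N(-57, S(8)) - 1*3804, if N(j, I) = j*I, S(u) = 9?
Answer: -4317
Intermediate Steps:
N(j, I) = I*j
N(-57, S(8)) - 1*3804 = 9*(-57) - 1*3804 = -513 - 3804 = -4317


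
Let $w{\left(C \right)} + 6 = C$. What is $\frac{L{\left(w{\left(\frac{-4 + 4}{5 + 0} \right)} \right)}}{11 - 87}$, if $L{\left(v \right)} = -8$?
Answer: $\frac{2}{19} \approx 0.10526$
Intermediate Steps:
$w{\left(C \right)} = -6 + C$
$\frac{L{\left(w{\left(\frac{-4 + 4}{5 + 0} \right)} \right)}}{11 - 87} = \frac{1}{11 - 87} \left(-8\right) = \frac{1}{-76} \left(-8\right) = \left(- \frac{1}{76}\right) \left(-8\right) = \frac{2}{19}$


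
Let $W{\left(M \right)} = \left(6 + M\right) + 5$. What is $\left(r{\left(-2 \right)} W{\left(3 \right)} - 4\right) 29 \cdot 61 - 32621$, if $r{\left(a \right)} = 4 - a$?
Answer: $108899$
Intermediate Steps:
$W{\left(M \right)} = 11 + M$
$\left(r{\left(-2 \right)} W{\left(3 \right)} - 4\right) 29 \cdot 61 - 32621 = \left(\left(4 - -2\right) \left(11 + 3\right) - 4\right) 29 \cdot 61 - 32621 = \left(\left(4 + 2\right) 14 - 4\right) 29 \cdot 61 - 32621 = \left(6 \cdot 14 - 4\right) 29 \cdot 61 - 32621 = \left(84 - 4\right) 29 \cdot 61 - 32621 = 80 \cdot 29 \cdot 61 - 32621 = 2320 \cdot 61 - 32621 = 141520 - 32621 = 108899$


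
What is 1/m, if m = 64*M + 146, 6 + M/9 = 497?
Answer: 1/282962 ≈ 3.5340e-6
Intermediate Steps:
M = 4419 (M = -54 + 9*497 = -54 + 4473 = 4419)
m = 282962 (m = 64*4419 + 146 = 282816 + 146 = 282962)
1/m = 1/282962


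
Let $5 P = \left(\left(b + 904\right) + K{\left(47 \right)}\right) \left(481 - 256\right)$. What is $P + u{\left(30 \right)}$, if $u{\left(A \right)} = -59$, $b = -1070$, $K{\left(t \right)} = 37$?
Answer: $-5864$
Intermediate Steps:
$P = -5805$ ($P = \frac{\left(\left(-1070 + 904\right) + 37\right) \left(481 - 256\right)}{5} = \frac{\left(-166 + 37\right) 225}{5} = \frac{\left(-129\right) 225}{5} = \frac{1}{5} \left(-29025\right) = -5805$)
$P + u{\left(30 \right)} = -5805 - 59 = -5864$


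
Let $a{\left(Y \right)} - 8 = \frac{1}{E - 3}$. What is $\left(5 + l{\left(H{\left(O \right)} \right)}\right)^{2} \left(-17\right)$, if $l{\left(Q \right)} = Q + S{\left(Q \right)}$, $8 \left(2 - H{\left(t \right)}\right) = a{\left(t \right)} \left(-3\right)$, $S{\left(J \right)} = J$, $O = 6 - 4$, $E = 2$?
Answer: $- \frac{55233}{16} \approx -3452.1$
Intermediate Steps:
$O = 2$
$a{\left(Y \right)} = 7$ ($a{\left(Y \right)} = 8 + \frac{1}{2 - 3} = 8 + \frac{1}{-1} = 8 - 1 = 7$)
$H{\left(t \right)} = \frac{37}{8}$ ($H{\left(t \right)} = 2 - \frac{7 \left(-3\right)}{8} = 2 - - \frac{21}{8} = 2 + \frac{21}{8} = \frac{37}{8}$)
$l{\left(Q \right)} = 2 Q$ ($l{\left(Q \right)} = Q + Q = 2 Q$)
$\left(5 + l{\left(H{\left(O \right)} \right)}\right)^{2} \left(-17\right) = \left(5 + 2 \cdot \frac{37}{8}\right)^{2} \left(-17\right) = \left(5 + \frac{37}{4}\right)^{2} \left(-17\right) = \left(\frac{57}{4}\right)^{2} \left(-17\right) = \frac{3249}{16} \left(-17\right) = - \frac{55233}{16}$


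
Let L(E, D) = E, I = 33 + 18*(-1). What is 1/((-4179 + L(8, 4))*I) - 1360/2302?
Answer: -42545351/72012315 ≈ -0.59081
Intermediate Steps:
I = 15 (I = 33 - 18 = 15)
1/((-4179 + L(8, 4))*I) - 1360/2302 = 1/((-4179 + 8)*15) - 1360/2302 = (1/15)/(-4171) - 1360*1/2302 = -1/4171*1/15 - 680/1151 = -1/62565 - 680/1151 = -42545351/72012315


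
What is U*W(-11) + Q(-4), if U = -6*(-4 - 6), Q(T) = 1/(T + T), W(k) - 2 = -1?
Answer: 479/8 ≈ 59.875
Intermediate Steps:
W(k) = 1 (W(k) = 2 - 1 = 1)
Q(T) = 1/(2*T)
U = 60 (U = -6*(-10) = 60)
U*W(-11) + Q(-4) = 60*1 + (1/2)/(-4) = 60 + (1/2)*(-1/4) = 60 - 1/8 = 479/8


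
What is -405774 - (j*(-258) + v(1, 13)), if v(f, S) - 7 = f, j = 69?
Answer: -387980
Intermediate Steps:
v(f, S) = 7 + f
-405774 - (j*(-258) + v(1, 13)) = -405774 - (69*(-258) + (7 + 1)) = -405774 - (-17802 + 8) = -405774 - 1*(-17794) = -405774 + 17794 = -387980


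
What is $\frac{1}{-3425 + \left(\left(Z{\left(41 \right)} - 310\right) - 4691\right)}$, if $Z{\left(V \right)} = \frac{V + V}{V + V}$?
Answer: $- \frac{1}{8425} \approx -0.00011869$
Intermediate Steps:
$Z{\left(V \right)} = 1$ ($Z{\left(V \right)} = \frac{2 V}{2 V} = 2 V \frac{1}{2 V} = 1$)
$\frac{1}{-3425 + \left(\left(Z{\left(41 \right)} - 310\right) - 4691\right)} = \frac{1}{-3425 + \left(\left(1 - 310\right) - 4691\right)} = \frac{1}{-3425 - 5000} = \frac{1}{-8425} = - \frac{1}{8425}$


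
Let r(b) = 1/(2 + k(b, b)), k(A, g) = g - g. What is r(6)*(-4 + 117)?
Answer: 113/2 ≈ 56.500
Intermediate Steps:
k(A, g) = 0
r(b) = ½ (r(b) = 1/(2 + 0) = 1/2 = ½)
r(6)*(-4 + 117) = (-4 + 117)/2 = (½)*113 = 113/2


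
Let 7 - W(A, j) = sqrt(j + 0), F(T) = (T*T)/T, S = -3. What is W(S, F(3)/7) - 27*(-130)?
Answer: 3517 - sqrt(21)/7 ≈ 3516.3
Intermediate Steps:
F(T) = T (F(T) = T**2/T = T)
W(A, j) = 7 - sqrt(j) (W(A, j) = 7 - sqrt(j + 0) = 7 - sqrt(j))
W(S, F(3)/7) - 27*(-130) = (7 - sqrt(3/7)) - 27*(-130) = (7 - sqrt(3*(1/7))) + 3510 = (7 - sqrt(3/7)) + 3510 = (7 - sqrt(21)/7) + 3510 = 3517 - sqrt(21)/7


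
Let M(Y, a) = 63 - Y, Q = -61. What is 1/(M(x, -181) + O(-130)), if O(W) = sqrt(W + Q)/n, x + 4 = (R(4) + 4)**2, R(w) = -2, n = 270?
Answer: 4592700/289340291 - 270*I*sqrt(191)/289340291 ≈ 0.015873 - 1.2896e-5*I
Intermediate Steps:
x = 0 (x = -4 + (-2 + 4)**2 = -4 + 2**2 = -4 + 4 = 0)
O(W) = sqrt(-61 + W)/270 (O(W) = sqrt(W - 61)/270 = sqrt(-61 + W)*(1/270) = sqrt(-61 + W)/270)
1/(M(x, -181) + O(-130)) = 1/((63 - 1*0) + sqrt(-61 - 130)/270) = 1/((63 + 0) + sqrt(-191)/270) = 1/(63 + (I*sqrt(191))/270) = 1/(63 + I*sqrt(191)/270)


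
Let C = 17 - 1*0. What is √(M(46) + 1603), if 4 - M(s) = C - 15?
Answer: √1605 ≈ 40.062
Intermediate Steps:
C = 17 (C = 17 + 0 = 17)
M(s) = 2 (M(s) = 4 - (17 - 15) = 4 - 1*2 = 4 - 2 = 2)
√(M(46) + 1603) = √(2 + 1603) = √1605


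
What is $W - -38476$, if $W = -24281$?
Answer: $14195$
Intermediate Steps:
$W - -38476 = -24281 - -38476 = -24281 + 38476 = 14195$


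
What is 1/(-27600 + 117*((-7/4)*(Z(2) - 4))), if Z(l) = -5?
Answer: -4/103029 ≈ -3.8824e-5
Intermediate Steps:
1/(-27600 + 117*((-7/4)*(Z(2) - 4))) = 1/(-27600 + 117*((-7/4)*(-5 - 4))) = 1/(-27600 + 117*(-7*¼*(-9))) = 1/(-27600 + 117*(-7/4*(-9))) = 1/(-27600 + 117*(63/4)) = 1/(-27600 + 7371/4) = 1/(-103029/4) = -4/103029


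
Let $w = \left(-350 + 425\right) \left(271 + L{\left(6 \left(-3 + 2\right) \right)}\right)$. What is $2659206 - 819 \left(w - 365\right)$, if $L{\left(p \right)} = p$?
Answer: $-13319484$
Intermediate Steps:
$w = 19875$ ($w = \left(-350 + 425\right) \left(271 + 6 \left(-3 + 2\right)\right) = 75 \left(271 + 6 \left(-1\right)\right) = 75 \left(271 - 6\right) = 75 \cdot 265 = 19875$)
$2659206 - 819 \left(w - 365\right) = 2659206 - 819 \left(19875 - 365\right) = 2659206 - 15978690 = -13319484$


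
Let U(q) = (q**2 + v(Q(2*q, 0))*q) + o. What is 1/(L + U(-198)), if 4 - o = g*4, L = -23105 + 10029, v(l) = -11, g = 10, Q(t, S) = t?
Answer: 1/28270 ≈ 3.5373e-5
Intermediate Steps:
L = -13076
o = -36 (o = 4 - 10*4 = 4 - 1*40 = 4 - 40 = -36)
U(q) = -36 + q**2 - 11*q (U(q) = (q**2 - 11*q) - 36 = -36 + q**2 - 11*q)
1/(L + U(-198)) = 1/(-13076 + (-36 + (-198)**2 - 11*(-198))) = 1/(-13076 + (-36 + 39204 + 2178)) = 1/(-13076 + 41346) = 1/28270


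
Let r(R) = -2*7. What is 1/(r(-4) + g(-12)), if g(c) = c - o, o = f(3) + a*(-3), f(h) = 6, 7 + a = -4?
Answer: -1/65 ≈ -0.015385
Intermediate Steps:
a = -11 (a = -7 - 4 = -11)
o = 39 (o = 6 - 11*(-3) = 6 + 33 = 39)
g(c) = -39 + c (g(c) = c - 1*39 = c - 39 = -39 + c)
r(R) = -14
1/(r(-4) + g(-12)) = 1/(-14 + (-39 - 12)) = 1/(-14 - 51) = 1/(-65) = -1/65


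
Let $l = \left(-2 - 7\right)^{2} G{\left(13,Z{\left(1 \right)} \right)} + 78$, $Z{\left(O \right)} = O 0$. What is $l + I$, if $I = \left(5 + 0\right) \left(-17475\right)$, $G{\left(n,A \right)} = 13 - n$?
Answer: $-87297$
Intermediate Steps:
$Z{\left(O \right)} = 0$
$I = -87375$ ($I = 5 \left(-17475\right) = -87375$)
$l = 78$ ($l = \left(-2 - 7\right)^{2} \left(13 - 13\right) + 78 = \left(-9\right)^{2} \left(13 - 13\right) + 78 = 81 \cdot 0 + 78 = 0 + 78 = 78$)
$l + I = 78 - 87375 = -87297$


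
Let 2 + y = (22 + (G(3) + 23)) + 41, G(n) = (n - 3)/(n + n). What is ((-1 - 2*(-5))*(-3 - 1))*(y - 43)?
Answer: -1476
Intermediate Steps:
G(n) = (-3 + n)/(2*n) (G(n) = (-3 + n)/((2*n)) = (-3 + n)*(1/(2*n)) = (-3 + n)/(2*n))
y = 84 (y = -2 + ((22 + ((½)*(-3 + 3)/3 + 23)) + 41) = -2 + ((22 + ((½)*(⅓)*0 + 23)) + 41) = -2 + ((22 + (0 + 23)) + 41) = -2 + ((22 + 23) + 41) = -2 + (45 + 41) = -2 + 86 = 84)
((-1 - 2*(-5))*(-3 - 1))*(y - 43) = ((-1 - 2*(-5))*(-3 - 1))*(84 - 43) = ((-1 + 10)*(-4))*41 = (9*(-4))*41 = -36*41 = -1476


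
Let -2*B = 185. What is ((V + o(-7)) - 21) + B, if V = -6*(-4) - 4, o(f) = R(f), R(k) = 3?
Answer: -181/2 ≈ -90.500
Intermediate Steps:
o(f) = 3
B = -185/2 (B = -½*185 = -185/2 ≈ -92.500)
V = 20 (V = 24 - 4 = 20)
((V + o(-7)) - 21) + B = ((20 + 3) - 21) - 185/2 = (23 - 21) - 185/2 = 2 - 185/2 = -181/2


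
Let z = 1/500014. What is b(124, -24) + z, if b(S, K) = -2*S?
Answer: -124003471/500014 ≈ -248.00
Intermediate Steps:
z = 1/500014 ≈ 1.9999e-6
b(124, -24) + z = -2*124 + 1/500014 = -248 + 1/500014 = -124003471/500014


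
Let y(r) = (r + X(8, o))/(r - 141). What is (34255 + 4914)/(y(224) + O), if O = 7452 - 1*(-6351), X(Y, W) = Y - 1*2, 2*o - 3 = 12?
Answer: 3251027/1145879 ≈ 2.8371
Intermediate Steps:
o = 15/2 (o = 3/2 + (½)*12 = 3/2 + 6 = 15/2 ≈ 7.5000)
X(Y, W) = -2 + Y (X(Y, W) = Y - 2 = -2 + Y)
O = 13803 (O = 7452 + 6351 = 13803)
y(r) = (6 + r)/(-141 + r) (y(r) = (r + (-2 + 8))/(r - 141) = (r + 6)/(-141 + r) = (6 + r)/(-141 + r))
(34255 + 4914)/(y(224) + O) = (34255 + 4914)/((6 + 224)/(-141 + 224) + 13803) = 39169/(230/83 + 13803) = 39169/(1145879/83) = 39169*(83/1145879) = 3251027/1145879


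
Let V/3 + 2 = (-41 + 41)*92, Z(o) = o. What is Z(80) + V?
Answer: 74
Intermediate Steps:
V = -6 (V = -6 + 3*((-41 + 41)*92) = -6 + 3*(0*92) = -6 + 3*0 = -6 + 0 = -6)
Z(80) + V = 80 - 6 = 74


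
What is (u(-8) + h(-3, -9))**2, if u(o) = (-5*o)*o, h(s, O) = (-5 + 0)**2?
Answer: 87025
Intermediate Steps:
h(s, O) = 25 (h(s, O) = (-5)**2 = 25)
u(o) = -5*o**2
(u(-8) + h(-3, -9))**2 = (-5*(-8)**2 + 25)**2 = (-5*64 + 25)**2 = (-320 + 25)**2 = (-295)**2 = 87025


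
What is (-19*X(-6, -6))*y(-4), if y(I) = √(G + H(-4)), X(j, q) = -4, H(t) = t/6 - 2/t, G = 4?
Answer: 38*√138/3 ≈ 148.80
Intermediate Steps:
H(t) = -2/t + t/6 (H(t) = t*(⅙) - 2/t = t/6 - 2/t = -2/t + t/6)
y(I) = √138/6 (y(I) = √(4 + (-2/(-4) + (⅙)*(-4))) = √(4 + (-2*(-¼) - ⅔)) = √(4 + (½ - ⅔)) = √(4 - ⅙) = √(23/6) = √138/6)
(-19*X(-6, -6))*y(-4) = (-19*(-4))*(√138/6) = 76*(√138/6) = 38*√138/3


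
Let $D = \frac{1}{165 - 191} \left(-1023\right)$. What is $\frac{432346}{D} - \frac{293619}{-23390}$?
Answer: $\frac{263227268677}{23927970} \approx 11001.0$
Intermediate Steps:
$D = \frac{1023}{26}$ ($D = \frac{1}{-26} \left(-1023\right) = \left(- \frac{1}{26}\right) \left(-1023\right) = \frac{1023}{26} \approx 39.346$)
$\frac{432346}{D} - \frac{293619}{-23390} = \frac{432346}{\frac{1023}{26}} - \frac{293619}{-23390} = 432346 \cdot \frac{26}{1023} - - \frac{293619}{23390} = \frac{11240996}{1023} + \frac{293619}{23390} = \frac{263227268677}{23927970}$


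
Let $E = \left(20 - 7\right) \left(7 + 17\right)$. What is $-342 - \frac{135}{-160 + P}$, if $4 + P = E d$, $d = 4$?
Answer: $- \frac{370863}{1084} \approx -342.12$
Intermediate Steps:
$E = 312$ ($E = 13 \cdot 24 = 312$)
$P = 1244$ ($P = -4 + 312 \cdot 4 = -4 + 1248 = 1244$)
$-342 - \frac{135}{-160 + P} = -342 - \frac{135}{-160 + 1244} = -342 - \frac{135}{1084} = - \frac{370863}{1084}$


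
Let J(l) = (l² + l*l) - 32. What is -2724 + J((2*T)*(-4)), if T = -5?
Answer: 444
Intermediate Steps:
J(l) = -32 + 2*l² (J(l) = (l² + l²) - 32 = 2*l² - 32 = -32 + 2*l²)
-2724 + J((2*T)*(-4)) = -2724 + (-32 + 2*((2*(-5))*(-4))²) = -2724 + (-32 + 2*(-10*(-4))²) = -2724 + (-32 + 2*40²) = -2724 + (-32 + 2*1600) = -2724 + (-32 + 3200) = -2724 + 3168 = 444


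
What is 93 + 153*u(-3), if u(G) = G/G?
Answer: 246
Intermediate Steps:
u(G) = 1
93 + 153*u(-3) = 93 + 153*1 = 93 + 153 = 246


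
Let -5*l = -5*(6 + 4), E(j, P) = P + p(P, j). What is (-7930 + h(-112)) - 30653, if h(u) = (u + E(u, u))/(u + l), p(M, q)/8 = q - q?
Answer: -1967621/51 ≈ -38581.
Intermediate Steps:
p(M, q) = 0 (p(M, q) = 8*(q - q) = 8*0 = 0)
E(j, P) = P (E(j, P) = P + 0 = P)
l = 10 (l = -(-1)*(6 + 4) = -(-1)*10 = -⅕*(-50) = 10)
h(u) = 2*u/(10 + u) (h(u) = (u + u)/(u + 10) = (2*u)/(10 + u) = 2*u/(10 + u))
(-7930 + h(-112)) - 30653 = (-7930 + 2*(-112)/(10 - 112)) - 30653 = (-7930 + 2*(-112)/(-102)) - 30653 = (-7930 + 2*(-112)*(-1/102)) - 30653 = (-7930 + 112/51) - 30653 = -404318/51 - 30653 = -1967621/51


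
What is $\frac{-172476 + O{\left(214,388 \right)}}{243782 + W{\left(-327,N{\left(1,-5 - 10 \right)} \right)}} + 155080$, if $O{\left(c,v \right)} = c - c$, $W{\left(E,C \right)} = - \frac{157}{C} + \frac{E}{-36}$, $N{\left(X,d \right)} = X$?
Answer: $\frac{453391214008}{2923609} \approx 1.5508 \cdot 10^{5}$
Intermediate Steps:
$W{\left(E,C \right)} = - \frac{157}{C} - \frac{E}{36}$ ($W{\left(E,C \right)} = - \frac{157}{C} + E \left(- \frac{1}{36}\right) = - \frac{157}{C} - \frac{E}{36}$)
$O{\left(c,v \right)} = 0$
$\frac{-172476 + O{\left(214,388 \right)}}{243782 + W{\left(-327,N{\left(1,-5 - 10 \right)} \right)}} + 155080 = \frac{-172476 + 0}{243782 - \left(- \frac{109}{12} + \frac{157}{1}\right)} + 155080 = - \frac{172476}{243782 + \left(\left(-157\right) 1 + \frac{109}{12}\right)} + 155080 = - \frac{172476}{243782 + \left(-157 + \frac{109}{12}\right)} + 155080 = - \frac{172476}{243782 - \frac{1775}{12}} + 155080 = - \frac{172476}{\frac{2923609}{12}} + 155080 = \left(-172476\right) \frac{12}{2923609} + 155080 = - \frac{2069712}{2923609} + 155080 = \frac{453391214008}{2923609}$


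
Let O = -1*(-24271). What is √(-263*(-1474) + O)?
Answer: √411933 ≈ 641.82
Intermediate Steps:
O = 24271
√(-263*(-1474) + O) = √(-263*(-1474) + 24271) = √(387662 + 24271) = √411933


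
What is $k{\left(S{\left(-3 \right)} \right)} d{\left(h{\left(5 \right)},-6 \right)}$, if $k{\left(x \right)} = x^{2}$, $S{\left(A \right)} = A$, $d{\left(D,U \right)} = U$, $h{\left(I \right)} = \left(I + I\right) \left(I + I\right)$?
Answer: $-54$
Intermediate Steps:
$h{\left(I \right)} = 4 I^{2}$ ($h{\left(I \right)} = 2 I 2 I = 4 I^{2}$)
$k{\left(S{\left(-3 \right)} \right)} d{\left(h{\left(5 \right)},-6 \right)} = \left(-3\right)^{2} \left(-6\right) = 9 \left(-6\right) = -54$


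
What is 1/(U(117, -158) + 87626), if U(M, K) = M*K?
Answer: 1/69140 ≈ 1.4463e-5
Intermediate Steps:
U(M, K) = K*M
1/(U(117, -158) + 87626) = 1/(-158*117 + 87626) = 1/(-18486 + 87626) = 1/69140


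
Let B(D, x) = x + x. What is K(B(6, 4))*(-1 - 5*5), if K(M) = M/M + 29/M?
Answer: -481/4 ≈ -120.25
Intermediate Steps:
B(D, x) = 2*x
K(M) = 1 + 29/M
K(B(6, 4))*(-1 - 5*5) = ((29 + 2*4)/((2*4)))*(-1 - 5*5) = ((29 + 8)/8)*(-1 - 25) = ((1/8)*37)*(-26) = (37/8)*(-26) = -481/4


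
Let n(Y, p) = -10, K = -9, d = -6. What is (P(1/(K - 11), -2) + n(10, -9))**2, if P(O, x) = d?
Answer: 256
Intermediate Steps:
P(O, x) = -6
(P(1/(K - 11), -2) + n(10, -9))**2 = (-6 - 10)**2 = (-16)**2 = 256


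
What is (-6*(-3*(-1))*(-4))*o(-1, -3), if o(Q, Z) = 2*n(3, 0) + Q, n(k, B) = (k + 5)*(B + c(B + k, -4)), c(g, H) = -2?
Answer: -2376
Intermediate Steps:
n(k, B) = (-2 + B)*(5 + k) (n(k, B) = (k + 5)*(B - 2) = (5 + k)*(-2 + B) = (-2 + B)*(5 + k))
o(Q, Z) = -32 + Q (o(Q, Z) = 2*(-10 - 2*3 + 5*0 + 0*3) + Q = 2*(-10 - 6 + 0 + 0) + Q = 2*(-16) + Q = -32 + Q)
(-6*(-3*(-1))*(-4))*o(-1, -3) = (-6*(-3*(-1))*(-4))*(-32 - 1) = -18*(-4)*(-33) = -6*(-12)*(-33) = 72*(-33) = -2376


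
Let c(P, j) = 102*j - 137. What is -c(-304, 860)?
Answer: -87583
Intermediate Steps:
c(P, j) = -137 + 102*j
-c(-304, 860) = -(-137 + 102*860) = -(-137 + 87720) = -1*87583 = -87583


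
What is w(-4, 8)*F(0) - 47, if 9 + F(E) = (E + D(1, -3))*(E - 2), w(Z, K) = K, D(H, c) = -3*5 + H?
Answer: 105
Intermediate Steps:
D(H, c) = -15 + H
F(E) = -9 + (-14 + E)*(-2 + E) (F(E) = -9 + (E + (-15 + 1))*(E - 2) = -9 + (E - 14)*(-2 + E) = -9 + (-14 + E)*(-2 + E))
w(-4, 8)*F(0) - 47 = 8*(19 + 0**2 - 16*0) - 47 = 8*(19 + 0 + 0) - 47 = 8*19 - 47 = 152 - 47 = 105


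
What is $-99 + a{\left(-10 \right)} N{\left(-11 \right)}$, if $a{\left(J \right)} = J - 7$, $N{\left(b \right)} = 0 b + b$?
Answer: $88$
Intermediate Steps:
$N{\left(b \right)} = b$ ($N{\left(b \right)} = 0 + b = b$)
$a{\left(J \right)} = -7 + J$ ($a{\left(J \right)} = J - 7 = -7 + J$)
$-99 + a{\left(-10 \right)} N{\left(-11 \right)} = -99 + \left(-7 - 10\right) \left(-11\right) = -99 - -187 = -99 + 187 = 88$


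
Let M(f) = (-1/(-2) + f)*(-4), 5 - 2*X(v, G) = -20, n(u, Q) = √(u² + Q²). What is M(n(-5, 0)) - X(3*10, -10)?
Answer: -69/2 ≈ -34.500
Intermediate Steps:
n(u, Q) = √(Q² + u²)
X(v, G) = 25/2 (X(v, G) = 5/2 - ½*(-20) = 5/2 + 10 = 25/2)
M(f) = -2 - 4*f (M(f) = (-1*(-½) + f)*(-4) = (½ + f)*(-4) = -2 - 4*f)
M(n(-5, 0)) - X(3*10, -10) = (-2 - 4*√(0² + (-5)²)) - 1*25/2 = (-2 - 4*√(0 + 25)) - 25/2 = (-2 - 4*√25) - 25/2 = (-2 - 4*5) - 25/2 = (-2 - 20) - 25/2 = -22 - 25/2 = -69/2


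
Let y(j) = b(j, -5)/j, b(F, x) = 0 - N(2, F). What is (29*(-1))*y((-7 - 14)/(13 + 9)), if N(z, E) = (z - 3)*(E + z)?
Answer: 667/21 ≈ 31.762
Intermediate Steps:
N(z, E) = (-3 + z)*(E + z)
b(F, x) = 2 + F (b(F, x) = 0 - (2² - 3*F - 3*2 + F*2) = 0 - (4 - 3*F - 6 + 2*F) = 0 - (-2 - F) = 0 + (2 + F) = 2 + F)
y(j) = (2 + j)/j
(29*(-1))*y((-7 - 14)/(13 + 9)) = (29*(-1))*((2 + (-7 - 14)/(13 + 9))/(((-7 - 14)/(13 + 9)))) = -29*(2 - 21/22)/((-21/22)) = -29*(2 - 21*1/22)/((-21*1/22)) = -29*(2 - 21/22)/(-21/22) = -(-638)*23/(21*22) = -29*(-23/21) = 667/21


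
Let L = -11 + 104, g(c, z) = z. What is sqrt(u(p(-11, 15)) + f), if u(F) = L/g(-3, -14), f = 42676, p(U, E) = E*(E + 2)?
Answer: sqrt(8363194)/14 ≈ 206.57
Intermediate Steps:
p(U, E) = E*(2 + E)
L = 93
u(F) = -93/14 (u(F) = 93/(-14) = 93*(-1/14) = -93/14)
sqrt(u(p(-11, 15)) + f) = sqrt(-93/14 + 42676) = sqrt(597371/14) = sqrt(8363194)/14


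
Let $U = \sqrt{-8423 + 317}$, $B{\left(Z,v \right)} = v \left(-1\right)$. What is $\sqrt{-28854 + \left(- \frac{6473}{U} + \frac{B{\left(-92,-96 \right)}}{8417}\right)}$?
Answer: $\frac{\sqrt{-134317843020851687064 + 3717293572562682 i \sqrt{8106}}}{68228202} \approx 0.21163 + 169.86 i$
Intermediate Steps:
$B{\left(Z,v \right)} = - v$
$U = i \sqrt{8106}$ ($U = \sqrt{-8106} = i \sqrt{8106} \approx 90.033 i$)
$\sqrt{-28854 + \left(- \frac{6473}{U} + \frac{B{\left(-92,-96 \right)}}{8417}\right)} = \sqrt{-28854 + \left(- \frac{6473}{i \sqrt{8106}} + \frac{\left(-1\right) \left(-96\right)}{8417}\right)} = \sqrt{-28854 + \left(- 6473 \left(- \frac{i \sqrt{8106}}{8106}\right) + 96 \cdot \frac{1}{8417}\right)} = \sqrt{-28854 + \left(\frac{6473 i \sqrt{8106}}{8106} + \frac{96}{8417}\right)} = \sqrt{-28854 + \left(\frac{96}{8417} + \frac{6473 i \sqrt{8106}}{8106}\right)} = \sqrt{- \frac{242864022}{8417} + \frac{6473 i \sqrt{8106}}{8106}}$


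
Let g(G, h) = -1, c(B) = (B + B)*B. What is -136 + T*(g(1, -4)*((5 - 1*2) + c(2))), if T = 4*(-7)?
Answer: 172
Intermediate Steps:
c(B) = 2*B**2 (c(B) = (2*B)*B = 2*B**2)
T = -28
-136 + T*(g(1, -4)*((5 - 1*2) + c(2))) = -136 - (-28)*((5 - 1*2) + 2*2**2) = -136 - (-28)*((5 - 2) + 2*4) = -136 - (-28)*(3 + 8) = -136 - (-28)*11 = -136 - 28*(-11) = -136 + 308 = 172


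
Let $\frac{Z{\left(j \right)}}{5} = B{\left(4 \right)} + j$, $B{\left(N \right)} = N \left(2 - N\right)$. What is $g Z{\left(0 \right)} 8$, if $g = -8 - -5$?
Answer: $960$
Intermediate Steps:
$g = -3$ ($g = -8 + 5 = -3$)
$Z{\left(j \right)} = -40 + 5 j$ ($Z{\left(j \right)} = 5 \left(4 \left(2 - 4\right) + j\right) = 5 \left(4 \left(-2\right) + j\right) = 5 \left(-8 + j\right) = -40 + 5 j$)
$g Z{\left(0 \right)} 8 = - 3 \left(-40 + 5 \cdot 0\right) 8 = - 3 \left(-40 + 0\right) 8 = \left(-3\right) \left(-40\right) 8 = 120 \cdot 8 = 960$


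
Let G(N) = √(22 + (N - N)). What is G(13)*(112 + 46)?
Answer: 158*√22 ≈ 741.09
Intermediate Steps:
G(N) = √22 (G(N) = √(22 + 0) = √22)
G(13)*(112 + 46) = √22*(112 + 46) = √22*158 = 158*√22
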